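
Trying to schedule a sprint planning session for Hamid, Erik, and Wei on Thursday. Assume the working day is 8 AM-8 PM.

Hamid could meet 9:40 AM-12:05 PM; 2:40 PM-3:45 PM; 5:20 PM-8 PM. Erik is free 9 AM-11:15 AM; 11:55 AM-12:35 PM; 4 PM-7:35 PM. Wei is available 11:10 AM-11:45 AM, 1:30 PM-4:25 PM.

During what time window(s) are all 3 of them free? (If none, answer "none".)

Hamid ∩ Erik: 09:40-11:15, 11:55-12:05, 17:20-19:35.
Hamid ∩ Erik ∩ Wei: 11:10-11:15.
So the common availability across everyone is 11:10-11:15.

11:10-11:15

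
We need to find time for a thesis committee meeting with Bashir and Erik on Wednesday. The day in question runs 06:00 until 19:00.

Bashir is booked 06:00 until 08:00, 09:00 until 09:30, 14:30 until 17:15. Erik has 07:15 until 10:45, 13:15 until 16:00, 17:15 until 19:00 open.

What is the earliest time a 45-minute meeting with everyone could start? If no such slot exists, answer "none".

08:00

Bashir free: 08:00-09:00, 09:30-14:30, 17:15-19:00 (invert busy blocks within the working day).
Erik free: 07:15-10:45, 13:15-16:00, 17:15-19:00.
Bashir ∩ Erik: 08:00-09:00, 09:30-10:45, 13:15-14:30, 17:15-19:00.
The first common window of at least 45 minutes is 08:00-09:00, so the earliest start is 08:00.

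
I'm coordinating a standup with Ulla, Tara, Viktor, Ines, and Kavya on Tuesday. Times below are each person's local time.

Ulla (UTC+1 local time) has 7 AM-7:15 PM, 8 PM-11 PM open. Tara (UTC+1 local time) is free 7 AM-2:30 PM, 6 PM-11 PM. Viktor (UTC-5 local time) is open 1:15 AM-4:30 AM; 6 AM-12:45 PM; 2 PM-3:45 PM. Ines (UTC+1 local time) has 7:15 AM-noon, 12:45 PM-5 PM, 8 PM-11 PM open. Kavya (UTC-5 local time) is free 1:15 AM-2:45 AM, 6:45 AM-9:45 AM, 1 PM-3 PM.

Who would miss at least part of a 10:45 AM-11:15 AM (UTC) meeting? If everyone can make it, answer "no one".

Ulla in UTC: 06:00-18:15, 19:00-22:00 (subtract 1h to convert from UTC+1).
Tara in UTC: 06:00-13:30, 17:00-22:00 (subtract 1h to convert from UTC+1).
Viktor in UTC: 06:15-09:30, 11:00-17:45, 19:00-20:45 (add 5h to convert from UTC-5).
Ines in UTC: 06:15-11:00, 11:45-16:00, 19:00-22:00 (subtract 1h to convert from UTC+1).
Kavya in UTC: 06:15-07:45, 11:45-14:45, 18:00-20:00 (add 5h to convert from UTC-5).
Ulla: free for 10:45-11:15. Tara: free for 10:45-11:15. Viktor: not fully free for 10:45-11:15. Ines: not fully free for 10:45-11:15. Kavya: not fully free for 10:45-11:15.

Ines, Kavya, Viktor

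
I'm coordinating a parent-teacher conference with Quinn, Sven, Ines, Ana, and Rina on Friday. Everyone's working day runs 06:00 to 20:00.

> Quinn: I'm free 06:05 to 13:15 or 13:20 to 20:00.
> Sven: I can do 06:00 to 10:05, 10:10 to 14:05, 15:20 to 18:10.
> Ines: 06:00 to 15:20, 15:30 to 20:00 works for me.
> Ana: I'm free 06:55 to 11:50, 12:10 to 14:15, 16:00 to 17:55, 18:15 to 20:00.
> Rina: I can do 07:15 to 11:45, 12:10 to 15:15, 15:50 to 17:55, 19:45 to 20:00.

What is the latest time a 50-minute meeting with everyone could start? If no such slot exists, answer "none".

17:05

Quinn ∩ Sven: 06:05-10:05, 10:10-13:15, 13:20-14:05, 15:20-18:10.
Quinn ∩ Sven ∩ Ines: 06:05-10:05, 10:10-13:15, 13:20-14:05, 15:30-18:10.
Quinn ∩ Sven ∩ Ines ∩ Ana: 06:55-10:05, 10:10-11:50, 12:10-13:15, 13:20-14:05, 16:00-17:55.
Quinn ∩ Sven ∩ Ines ∩ Ana ∩ Rina: 07:15-10:05, 10:10-11:45, 12:10-13:15, 13:20-14:05, 16:00-17:55.
The last common window of at least 50 minutes is 16:00-17:55; a 50-minute meeting can start as late as 17:05 and still end by 17:55.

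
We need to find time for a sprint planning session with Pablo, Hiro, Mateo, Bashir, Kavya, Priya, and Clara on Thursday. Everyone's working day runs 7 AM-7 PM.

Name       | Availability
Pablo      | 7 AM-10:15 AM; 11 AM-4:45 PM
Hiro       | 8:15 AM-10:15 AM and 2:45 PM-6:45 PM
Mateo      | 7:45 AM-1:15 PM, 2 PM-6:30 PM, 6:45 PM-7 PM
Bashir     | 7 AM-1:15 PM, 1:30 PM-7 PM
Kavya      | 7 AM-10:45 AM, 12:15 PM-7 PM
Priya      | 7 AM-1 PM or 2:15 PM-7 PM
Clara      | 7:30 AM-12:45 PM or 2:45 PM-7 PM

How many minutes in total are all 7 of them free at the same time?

Pablo ∩ Hiro: 08:15-10:15, 14:45-16:45.
Pablo ∩ Hiro ∩ Mateo: 08:15-10:15, 14:45-16:45.
Pablo ∩ Hiro ∩ Mateo ∩ Bashir: 08:15-10:15, 14:45-16:45.
Pablo ∩ Hiro ∩ Mateo ∩ Bashir ∩ Kavya: 08:15-10:15, 14:45-16:45.
Pablo ∩ Hiro ∩ Mateo ∩ Bashir ∩ Kavya ∩ Priya: 08:15-10:15, 14:45-16:45.
Pablo ∩ Hiro ∩ Mateo ∩ Bashir ∩ Kavya ∩ Priya ∩ Clara: 08:15-10:15, 14:45-16:45.
Summing the common windows: 120 + 120 = 240 minutes.

240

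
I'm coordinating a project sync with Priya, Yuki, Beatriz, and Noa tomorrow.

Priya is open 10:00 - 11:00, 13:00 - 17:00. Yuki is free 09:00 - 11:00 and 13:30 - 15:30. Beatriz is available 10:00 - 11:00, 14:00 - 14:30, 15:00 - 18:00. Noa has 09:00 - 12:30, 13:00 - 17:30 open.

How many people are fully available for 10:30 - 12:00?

1

Noa can make the full 10:30-12:00 slot — that's 1.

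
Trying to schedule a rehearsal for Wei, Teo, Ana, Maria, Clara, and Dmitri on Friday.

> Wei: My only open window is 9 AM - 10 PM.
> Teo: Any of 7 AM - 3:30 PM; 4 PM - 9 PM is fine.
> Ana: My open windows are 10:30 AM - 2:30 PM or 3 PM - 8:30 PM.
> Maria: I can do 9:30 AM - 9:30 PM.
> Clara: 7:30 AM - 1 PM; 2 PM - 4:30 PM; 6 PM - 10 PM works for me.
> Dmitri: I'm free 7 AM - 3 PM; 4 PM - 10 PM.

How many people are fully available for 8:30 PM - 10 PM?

Wei, Clara, and Dmitri can make the full 20:30-22:00 slot — that's 3.

3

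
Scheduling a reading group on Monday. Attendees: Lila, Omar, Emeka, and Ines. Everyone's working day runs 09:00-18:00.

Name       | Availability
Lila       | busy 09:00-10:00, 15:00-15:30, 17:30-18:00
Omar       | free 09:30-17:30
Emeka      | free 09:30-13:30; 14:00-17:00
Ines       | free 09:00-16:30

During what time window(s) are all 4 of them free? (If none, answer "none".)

Lila free: 10:00-15:00, 15:30-17:30 (invert busy blocks within the working day).
Omar free: 09:30-17:30.
Emeka free: 09:30-13:30, 14:00-17:00.
Ines free: 09:00-16:30.
Lila ∩ Omar: 10:00-15:00, 15:30-17:30.
Lila ∩ Omar ∩ Emeka: 10:00-13:30, 14:00-15:00, 15:30-17:00.
Lila ∩ Omar ∩ Emeka ∩ Ines: 10:00-13:30, 14:00-15:00, 15:30-16:30.

10:00-13:30, 14:00-15:00, 15:30-16:30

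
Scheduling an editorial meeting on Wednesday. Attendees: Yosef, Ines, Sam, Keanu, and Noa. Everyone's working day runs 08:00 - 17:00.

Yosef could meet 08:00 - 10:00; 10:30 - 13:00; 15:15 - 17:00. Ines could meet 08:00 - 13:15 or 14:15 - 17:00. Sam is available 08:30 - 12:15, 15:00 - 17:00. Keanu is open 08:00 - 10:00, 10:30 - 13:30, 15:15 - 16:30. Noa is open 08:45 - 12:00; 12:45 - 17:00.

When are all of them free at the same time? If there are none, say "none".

08:45-10:00, 10:30-12:00, 15:15-16:30

Yosef ∩ Ines: 08:00-10:00, 10:30-13:00, 15:15-17:00.
Yosef ∩ Ines ∩ Sam: 08:30-10:00, 10:30-12:15, 15:15-17:00.
Yosef ∩ Ines ∩ Sam ∩ Keanu: 08:30-10:00, 10:30-12:15, 15:15-16:30.
Yosef ∩ Ines ∩ Sam ∩ Keanu ∩ Noa: 08:45-10:00, 10:30-12:00, 15:15-16:30.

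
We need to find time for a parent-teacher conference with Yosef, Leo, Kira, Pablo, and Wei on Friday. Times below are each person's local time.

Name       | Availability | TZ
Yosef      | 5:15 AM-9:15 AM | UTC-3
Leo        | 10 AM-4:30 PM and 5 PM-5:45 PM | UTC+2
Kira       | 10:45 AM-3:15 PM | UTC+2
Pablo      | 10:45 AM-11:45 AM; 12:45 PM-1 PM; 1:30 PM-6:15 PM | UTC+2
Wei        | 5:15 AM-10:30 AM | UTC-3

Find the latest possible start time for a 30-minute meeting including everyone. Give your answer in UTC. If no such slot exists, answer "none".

11:45

Yosef in UTC: 08:15-12:15 (add 3h to convert from UTC-3).
Leo in UTC: 08:00-14:30, 15:00-15:45 (subtract 2h to convert from UTC+2).
Kira in UTC: 08:45-13:15 (subtract 2h to convert from UTC+2).
Pablo in UTC: 08:45-09:45, 10:45-11:00, 11:30-16:15 (subtract 2h to convert from UTC+2).
Wei in UTC: 08:15-13:30 (add 3h to convert from UTC-3).
Yosef ∩ Leo: 08:15-12:15.
Yosef ∩ Leo ∩ Kira: 08:45-12:15.
Yosef ∩ Leo ∩ Kira ∩ Pablo: 08:45-09:45, 10:45-11:00, 11:30-12:15.
Yosef ∩ Leo ∩ Kira ∩ Pablo ∩ Wei: 08:45-09:45, 10:45-11:00, 11:30-12:15.
The last common window of at least 30 minutes is 11:30-12:15; a 30-minute meeting can start as late as 11:45 and still end by 12:15.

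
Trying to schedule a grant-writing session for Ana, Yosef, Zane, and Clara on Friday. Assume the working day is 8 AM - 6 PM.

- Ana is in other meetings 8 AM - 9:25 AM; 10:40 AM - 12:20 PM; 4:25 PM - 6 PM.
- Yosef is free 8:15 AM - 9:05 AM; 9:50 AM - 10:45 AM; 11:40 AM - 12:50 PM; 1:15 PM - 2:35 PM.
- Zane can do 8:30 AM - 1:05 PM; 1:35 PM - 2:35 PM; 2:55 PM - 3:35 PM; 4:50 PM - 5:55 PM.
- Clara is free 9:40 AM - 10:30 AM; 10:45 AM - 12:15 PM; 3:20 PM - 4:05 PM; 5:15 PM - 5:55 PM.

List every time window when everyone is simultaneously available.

09:50-10:30

Ana free: 09:25-10:40, 12:20-16:25 (invert busy blocks within the working day).
Yosef free: 08:15-09:05, 09:50-10:45, 11:40-12:50, 13:15-14:35.
Zane free: 08:30-13:05, 13:35-14:35, 14:55-15:35, 16:50-17:55.
Clara free: 09:40-10:30, 10:45-12:15, 15:20-16:05, 17:15-17:55.
Ana ∩ Yosef: 09:50-10:40, 12:20-12:50, 13:15-14:35.
Ana ∩ Yosef ∩ Zane: 09:50-10:40, 12:20-12:50, 13:35-14:35.
Ana ∩ Yosef ∩ Zane ∩ Clara: 09:50-10:30.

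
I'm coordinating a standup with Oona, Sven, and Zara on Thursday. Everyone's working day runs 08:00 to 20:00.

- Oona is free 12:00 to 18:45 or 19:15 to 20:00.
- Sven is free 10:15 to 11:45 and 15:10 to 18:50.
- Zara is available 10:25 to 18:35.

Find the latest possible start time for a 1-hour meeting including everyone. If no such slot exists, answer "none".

Oona ∩ Sven: 15:10-18:45.
Oona ∩ Sven ∩ Zara: 15:10-18:35.
The last common window of at least 60 minutes is 15:10-18:35; a 60-minute meeting can start as late as 17:35 and still end by 18:35.

17:35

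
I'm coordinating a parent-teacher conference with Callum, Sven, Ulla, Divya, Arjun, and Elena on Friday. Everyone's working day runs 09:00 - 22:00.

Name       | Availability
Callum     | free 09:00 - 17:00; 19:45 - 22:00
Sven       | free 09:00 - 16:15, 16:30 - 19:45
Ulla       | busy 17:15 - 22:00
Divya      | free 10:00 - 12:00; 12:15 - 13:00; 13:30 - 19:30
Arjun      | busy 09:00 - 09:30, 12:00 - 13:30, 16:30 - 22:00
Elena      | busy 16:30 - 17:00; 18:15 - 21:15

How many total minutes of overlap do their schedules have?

285

Callum free: 09:00-17:00, 19:45-22:00.
Sven free: 09:00-16:15, 16:30-19:45.
Ulla free: 09:00-17:15 (invert busy blocks within the working day).
Divya free: 10:00-12:00, 12:15-13:00, 13:30-19:30.
Arjun free: 09:30-12:00, 13:30-16:30 (invert busy blocks within the working day).
Elena free: 09:00-16:30, 17:00-18:15, 21:15-22:00 (invert busy blocks within the working day).
Callum ∩ Sven: 09:00-16:15, 16:30-17:00.
Callum ∩ Sven ∩ Ulla: 09:00-16:15, 16:30-17:00.
Callum ∩ Sven ∩ Ulla ∩ Divya: 10:00-12:00, 12:15-13:00, 13:30-16:15, 16:30-17:00.
Callum ∩ Sven ∩ Ulla ∩ Divya ∩ Arjun: 10:00-12:00, 13:30-16:15.
Callum ∩ Sven ∩ Ulla ∩ Divya ∩ Arjun ∩ Elena: 10:00-12:00, 13:30-16:15.
Those are the intersection windows.
Summing the common windows: 120 + 165 = 285 minutes.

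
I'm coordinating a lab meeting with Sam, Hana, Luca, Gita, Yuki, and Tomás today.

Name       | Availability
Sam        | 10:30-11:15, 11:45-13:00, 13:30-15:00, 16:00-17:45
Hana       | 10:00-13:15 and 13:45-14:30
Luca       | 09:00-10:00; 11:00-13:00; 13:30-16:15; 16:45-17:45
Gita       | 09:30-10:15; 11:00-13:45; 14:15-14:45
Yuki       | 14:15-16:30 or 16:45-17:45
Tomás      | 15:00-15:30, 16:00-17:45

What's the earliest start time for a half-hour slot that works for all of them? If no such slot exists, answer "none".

none

Sam ∩ Hana: 10:30-11:15, 11:45-13:00, 13:45-14:30.
Sam ∩ Hana ∩ Luca: 11:00-11:15, 11:45-13:00, 13:45-14:30.
Sam ∩ Hana ∩ Luca ∩ Gita: 11:00-11:15, 11:45-13:00, 14:15-14:30.
Sam ∩ Hana ∩ Luca ∩ Gita ∩ Yuki: 14:15-14:30.
Sam ∩ Hana ∩ Luca ∩ Gita ∩ Yuki ∩ Tomás: ∅.
There is no time when everyone is free.
No common window is at least 30 minutes long.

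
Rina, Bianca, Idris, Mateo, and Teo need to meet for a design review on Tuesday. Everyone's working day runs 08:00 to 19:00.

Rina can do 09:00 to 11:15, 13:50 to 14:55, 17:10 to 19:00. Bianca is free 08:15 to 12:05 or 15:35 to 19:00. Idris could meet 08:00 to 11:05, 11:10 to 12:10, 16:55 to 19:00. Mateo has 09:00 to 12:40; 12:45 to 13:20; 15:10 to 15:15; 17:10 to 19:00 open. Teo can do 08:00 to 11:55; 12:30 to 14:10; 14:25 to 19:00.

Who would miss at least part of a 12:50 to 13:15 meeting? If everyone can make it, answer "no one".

Bianca, Idris, Rina

Rina: not fully free for 12:50-13:15. Bianca: not fully free for 12:50-13:15. Idris: not fully free for 12:50-13:15. Mateo: free for 12:50-13:15. Teo: free for 12:50-13:15.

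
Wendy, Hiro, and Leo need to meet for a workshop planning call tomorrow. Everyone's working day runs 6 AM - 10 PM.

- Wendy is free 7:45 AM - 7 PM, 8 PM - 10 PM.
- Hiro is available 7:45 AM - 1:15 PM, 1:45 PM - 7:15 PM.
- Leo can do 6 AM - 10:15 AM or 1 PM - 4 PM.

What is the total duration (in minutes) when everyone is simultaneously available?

300

Wendy ∩ Hiro: 07:45-13:15, 13:45-19:00.
Wendy ∩ Hiro ∩ Leo: 07:45-10:15, 13:00-13:15, 13:45-16:00.
Those are the intersection windows.
Summing the common windows: 150 + 15 + 135 = 300 minutes.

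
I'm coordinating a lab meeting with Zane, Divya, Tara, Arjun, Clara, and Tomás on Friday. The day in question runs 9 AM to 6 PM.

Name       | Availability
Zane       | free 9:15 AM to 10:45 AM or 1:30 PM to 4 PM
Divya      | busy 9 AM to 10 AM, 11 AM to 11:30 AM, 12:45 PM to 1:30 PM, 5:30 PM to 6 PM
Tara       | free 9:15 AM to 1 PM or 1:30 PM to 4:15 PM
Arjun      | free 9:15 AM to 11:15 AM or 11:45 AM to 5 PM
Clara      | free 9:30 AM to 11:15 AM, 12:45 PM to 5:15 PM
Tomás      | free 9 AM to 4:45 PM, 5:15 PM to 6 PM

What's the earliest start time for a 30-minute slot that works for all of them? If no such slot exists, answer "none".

10:00

Zane free: 09:15-10:45, 13:30-16:00.
Divya free: 10:00-11:00, 11:30-12:45, 13:30-17:30 (invert busy blocks within the working day).
Tara free: 09:15-13:00, 13:30-16:15.
Arjun free: 09:15-11:15, 11:45-17:00.
Clara free: 09:30-11:15, 12:45-17:15.
Tomás free: 09:00-16:45, 17:15-18:00.
Zane ∩ Divya: 10:00-10:45, 13:30-16:00.
Zane ∩ Divya ∩ Tara: 10:00-10:45, 13:30-16:00.
Zane ∩ Divya ∩ Tara ∩ Arjun: 10:00-10:45, 13:30-16:00.
Zane ∩ Divya ∩ Tara ∩ Arjun ∩ Clara: 10:00-10:45, 13:30-16:00.
Zane ∩ Divya ∩ Tara ∩ Arjun ∩ Clara ∩ Tomás: 10:00-10:45, 13:30-16:00.
The first common window of at least 30 minutes is 10:00-10:45, so the earliest start is 10:00.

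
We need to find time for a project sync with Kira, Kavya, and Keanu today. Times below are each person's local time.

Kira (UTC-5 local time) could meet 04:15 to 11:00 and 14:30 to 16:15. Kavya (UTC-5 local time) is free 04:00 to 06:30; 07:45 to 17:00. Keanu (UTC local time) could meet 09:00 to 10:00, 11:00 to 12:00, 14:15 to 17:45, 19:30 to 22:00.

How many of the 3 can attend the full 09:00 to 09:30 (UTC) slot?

2

Kira in UTC: 09:15-16:00, 19:30-21:15 (add 5h to convert from UTC-5).
Kavya in UTC: 09:00-11:30, 12:45-22:00 (add 5h to convert from UTC-5).
Keanu in UTC: 09:00-10:00, 11:00-12:00, 14:15-17:45, 19:30-22:00.
Kavya and Keanu can make the full 09:00-09:30 slot — that's 2.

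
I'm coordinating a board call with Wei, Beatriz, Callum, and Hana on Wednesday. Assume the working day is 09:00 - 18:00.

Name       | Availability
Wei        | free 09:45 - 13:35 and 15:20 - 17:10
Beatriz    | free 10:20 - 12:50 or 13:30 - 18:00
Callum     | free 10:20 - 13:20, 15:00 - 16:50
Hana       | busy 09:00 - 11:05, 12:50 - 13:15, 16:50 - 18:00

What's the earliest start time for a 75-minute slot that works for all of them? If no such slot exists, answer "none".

Wei free: 09:45-13:35, 15:20-17:10.
Beatriz free: 10:20-12:50, 13:30-18:00.
Callum free: 10:20-13:20, 15:00-16:50.
Hana free: 11:05-12:50, 13:15-16:50 (invert busy blocks within the working day).
Wei ∩ Beatriz: 10:20-12:50, 13:30-13:35, 15:20-17:10.
Wei ∩ Beatriz ∩ Callum: 10:20-12:50, 15:20-16:50.
Wei ∩ Beatriz ∩ Callum ∩ Hana: 11:05-12:50, 15:20-16:50.
The first common window of at least 75 minutes is 11:05-12:50, so the earliest start is 11:05.

11:05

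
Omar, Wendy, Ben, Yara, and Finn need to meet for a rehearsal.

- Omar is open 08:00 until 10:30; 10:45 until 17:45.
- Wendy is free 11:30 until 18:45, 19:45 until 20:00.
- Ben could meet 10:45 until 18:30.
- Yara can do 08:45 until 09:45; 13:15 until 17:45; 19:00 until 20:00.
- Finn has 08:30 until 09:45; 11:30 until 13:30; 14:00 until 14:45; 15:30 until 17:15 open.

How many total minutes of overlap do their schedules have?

Omar ∩ Wendy: 11:30-17:45.
Omar ∩ Wendy ∩ Ben: 11:30-17:45.
Omar ∩ Wendy ∩ Ben ∩ Yara: 13:15-17:45.
Omar ∩ Wendy ∩ Ben ∩ Yara ∩ Finn: 13:15-13:30, 14:00-14:45, 15:30-17:15.
So the common availability across everyone is 13:15-13:30, 14:00-14:45, 15:30-17:15.
Summing the common windows: 15 + 45 + 105 = 165 minutes.

165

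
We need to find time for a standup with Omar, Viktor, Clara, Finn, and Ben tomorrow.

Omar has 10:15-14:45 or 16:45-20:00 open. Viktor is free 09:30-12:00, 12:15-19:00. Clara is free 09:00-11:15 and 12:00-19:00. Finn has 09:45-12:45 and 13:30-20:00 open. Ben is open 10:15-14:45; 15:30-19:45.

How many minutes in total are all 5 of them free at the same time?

Omar ∩ Viktor: 10:15-12:00, 12:15-14:45, 16:45-19:00.
Omar ∩ Viktor ∩ Clara: 10:15-11:15, 12:15-14:45, 16:45-19:00.
Omar ∩ Viktor ∩ Clara ∩ Finn: 10:15-11:15, 12:15-12:45, 13:30-14:45, 16:45-19:00.
Omar ∩ Viktor ∩ Clara ∩ Finn ∩ Ben: 10:15-11:15, 12:15-12:45, 13:30-14:45, 16:45-19:00.
Summing the common windows: 60 + 30 + 75 + 135 = 300 minutes.

300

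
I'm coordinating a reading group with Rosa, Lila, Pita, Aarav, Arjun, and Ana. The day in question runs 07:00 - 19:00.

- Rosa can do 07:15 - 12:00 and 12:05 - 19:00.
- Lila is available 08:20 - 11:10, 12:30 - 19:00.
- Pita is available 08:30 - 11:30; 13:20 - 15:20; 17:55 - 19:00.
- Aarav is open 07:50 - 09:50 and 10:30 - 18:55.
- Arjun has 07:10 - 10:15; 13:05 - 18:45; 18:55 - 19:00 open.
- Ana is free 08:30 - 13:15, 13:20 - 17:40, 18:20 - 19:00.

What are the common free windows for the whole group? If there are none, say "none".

Rosa ∩ Lila: 08:20-11:10, 12:30-19:00.
Rosa ∩ Lila ∩ Pita: 08:30-11:10, 13:20-15:20, 17:55-19:00.
Rosa ∩ Lila ∩ Pita ∩ Aarav: 08:30-09:50, 10:30-11:10, 13:20-15:20, 17:55-18:55.
Rosa ∩ Lila ∩ Pita ∩ Aarav ∩ Arjun: 08:30-09:50, 13:20-15:20, 17:55-18:45.
Rosa ∩ Lila ∩ Pita ∩ Aarav ∩ Arjun ∩ Ana: 08:30-09:50, 13:20-15:20, 18:20-18:45.
So the common availability across everyone is 08:30-09:50, 13:20-15:20, 18:20-18:45.

08:30-09:50, 13:20-15:20, 18:20-18:45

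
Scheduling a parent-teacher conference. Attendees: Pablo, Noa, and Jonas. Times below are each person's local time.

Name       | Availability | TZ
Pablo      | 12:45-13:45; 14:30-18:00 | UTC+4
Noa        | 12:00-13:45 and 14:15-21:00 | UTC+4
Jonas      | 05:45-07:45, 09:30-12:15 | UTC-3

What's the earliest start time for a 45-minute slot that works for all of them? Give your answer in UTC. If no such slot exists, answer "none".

Pablo in UTC: 08:45-09:45, 10:30-14:00 (subtract 4h to convert from UTC+4).
Noa in UTC: 08:00-09:45, 10:15-17:00 (subtract 4h to convert from UTC+4).
Jonas in UTC: 08:45-10:45, 12:30-15:15 (add 3h to convert from UTC-3).
Pablo ∩ Noa: 08:45-09:45, 10:30-14:00.
Pablo ∩ Noa ∩ Jonas: 08:45-09:45, 10:30-10:45, 12:30-14:00.
The first common window of at least 45 minutes is 08:45-09:45, so the earliest start is 08:45.

08:45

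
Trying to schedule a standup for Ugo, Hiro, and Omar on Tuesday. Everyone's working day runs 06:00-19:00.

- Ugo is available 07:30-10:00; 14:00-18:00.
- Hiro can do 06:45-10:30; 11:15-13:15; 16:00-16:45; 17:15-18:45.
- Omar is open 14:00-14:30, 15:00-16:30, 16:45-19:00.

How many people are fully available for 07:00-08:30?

1

Hiro can make the full 07:00-08:30 slot — that's 1.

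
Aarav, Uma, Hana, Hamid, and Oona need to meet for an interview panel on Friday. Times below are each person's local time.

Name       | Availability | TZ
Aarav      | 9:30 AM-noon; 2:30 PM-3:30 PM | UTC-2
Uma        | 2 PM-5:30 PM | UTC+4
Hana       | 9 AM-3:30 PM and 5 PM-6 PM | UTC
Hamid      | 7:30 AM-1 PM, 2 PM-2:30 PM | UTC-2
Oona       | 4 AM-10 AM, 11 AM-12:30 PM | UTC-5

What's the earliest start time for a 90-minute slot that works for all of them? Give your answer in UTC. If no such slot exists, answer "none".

Aarav in UTC: 11:30-14:00, 16:30-17:30 (add 2h to convert from UTC-2).
Uma in UTC: 10:00-13:30 (subtract 4h to convert from UTC+4).
Hana in UTC: 09:00-15:30, 17:00-18:00.
Hamid in UTC: 09:30-15:00, 16:00-16:30 (add 2h to convert from UTC-2).
Oona in UTC: 09:00-15:00, 16:00-17:30 (add 5h to convert from UTC-5).
Aarav ∩ Uma: 11:30-13:30.
Aarav ∩ Uma ∩ Hana: 11:30-13:30.
Aarav ∩ Uma ∩ Hana ∩ Hamid: 11:30-13:30.
Aarav ∩ Uma ∩ Hana ∩ Hamid ∩ Oona: 11:30-13:30.
The first common window of at least 90 minutes is 11:30-13:30, so the earliest start is 11:30.

11:30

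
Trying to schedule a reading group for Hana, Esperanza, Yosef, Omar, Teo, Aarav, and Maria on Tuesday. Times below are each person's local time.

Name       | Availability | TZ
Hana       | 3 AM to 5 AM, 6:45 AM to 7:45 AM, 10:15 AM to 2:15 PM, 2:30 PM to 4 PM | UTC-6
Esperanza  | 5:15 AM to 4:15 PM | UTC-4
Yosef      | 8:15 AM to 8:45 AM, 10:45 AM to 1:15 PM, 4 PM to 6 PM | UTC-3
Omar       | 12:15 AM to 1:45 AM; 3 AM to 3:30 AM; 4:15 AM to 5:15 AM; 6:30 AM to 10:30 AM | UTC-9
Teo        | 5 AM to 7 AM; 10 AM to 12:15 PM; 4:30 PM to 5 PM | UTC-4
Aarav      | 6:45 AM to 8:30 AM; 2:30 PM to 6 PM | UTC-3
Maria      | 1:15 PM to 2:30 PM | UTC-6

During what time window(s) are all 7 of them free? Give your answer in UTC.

Hana in UTC: 09:00-11:00, 12:45-13:45, 16:15-20:15, 20:30-22:00 (add 6h to convert from UTC-6).
Esperanza in UTC: 09:15-20:15 (add 4h to convert from UTC-4).
Yosef in UTC: 11:15-11:45, 13:45-16:15, 19:00-21:00 (add 3h to convert from UTC-3).
Omar in UTC: 09:15-10:45, 12:00-12:30, 13:15-14:15, 15:30-19:30 (add 9h to convert from UTC-9).
Teo in UTC: 09:00-11:00, 14:00-16:15, 20:30-21:00 (add 4h to convert from UTC-4).
Aarav in UTC: 09:45-11:30, 17:30-21:00 (add 3h to convert from UTC-3).
Maria in UTC: 19:15-20:30 (add 6h to convert from UTC-6).
Hana ∩ Esperanza: 09:15-11:00, 12:45-13:45, 16:15-20:15.
Hana ∩ Esperanza ∩ Yosef: 19:00-20:15.
Hana ∩ Esperanza ∩ Yosef ∩ Omar: 19:00-19:30.
Hana ∩ Esperanza ∩ Yosef ∩ Omar ∩ Teo: ∅.
Hana ∩ Esperanza ∩ Yosef ∩ Omar ∩ Teo ∩ Aarav: ∅.
Hana ∩ Esperanza ∩ Yosef ∩ Omar ∩ Teo ∩ Aarav ∩ Maria: ∅.
There is no time when everyone is free.

none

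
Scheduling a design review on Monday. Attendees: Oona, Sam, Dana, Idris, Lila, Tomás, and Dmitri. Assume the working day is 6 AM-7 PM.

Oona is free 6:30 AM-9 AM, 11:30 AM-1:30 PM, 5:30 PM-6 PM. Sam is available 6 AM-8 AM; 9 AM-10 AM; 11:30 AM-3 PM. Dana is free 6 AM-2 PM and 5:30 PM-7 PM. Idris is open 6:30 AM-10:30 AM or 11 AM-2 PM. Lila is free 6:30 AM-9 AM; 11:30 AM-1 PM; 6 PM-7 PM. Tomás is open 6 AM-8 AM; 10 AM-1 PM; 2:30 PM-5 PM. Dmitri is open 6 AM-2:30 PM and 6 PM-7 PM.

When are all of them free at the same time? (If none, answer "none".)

Oona ∩ Sam: 06:30-08:00, 11:30-13:30.
Oona ∩ Sam ∩ Dana: 06:30-08:00, 11:30-13:30.
Oona ∩ Sam ∩ Dana ∩ Idris: 06:30-08:00, 11:30-13:30.
Oona ∩ Sam ∩ Dana ∩ Idris ∩ Lila: 06:30-08:00, 11:30-13:00.
Oona ∩ Sam ∩ Dana ∩ Idris ∩ Lila ∩ Tomás: 06:30-08:00, 11:30-13:00.
Oona ∩ Sam ∩ Dana ∩ Idris ∩ Lila ∩ Tomás ∩ Dmitri: 06:30-08:00, 11:30-13:00.
So the common availability across everyone is 06:30-08:00, 11:30-13:00.

06:30-08:00, 11:30-13:00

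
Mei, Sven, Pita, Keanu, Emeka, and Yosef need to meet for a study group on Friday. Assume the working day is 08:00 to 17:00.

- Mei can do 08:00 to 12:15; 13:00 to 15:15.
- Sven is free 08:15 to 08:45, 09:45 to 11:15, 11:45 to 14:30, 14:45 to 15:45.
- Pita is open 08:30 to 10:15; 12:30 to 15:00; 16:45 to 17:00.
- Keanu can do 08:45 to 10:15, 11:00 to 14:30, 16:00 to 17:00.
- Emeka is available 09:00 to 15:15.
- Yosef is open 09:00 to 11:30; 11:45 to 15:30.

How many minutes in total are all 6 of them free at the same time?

120

Mei ∩ Sven: 08:15-08:45, 09:45-11:15, 11:45-12:15, 13:00-14:30, 14:45-15:15.
Mei ∩ Sven ∩ Pita: 08:30-08:45, 09:45-10:15, 13:00-14:30, 14:45-15:00.
Mei ∩ Sven ∩ Pita ∩ Keanu: 09:45-10:15, 13:00-14:30.
Mei ∩ Sven ∩ Pita ∩ Keanu ∩ Emeka: 09:45-10:15, 13:00-14:30.
Mei ∩ Sven ∩ Pita ∩ Keanu ∩ Emeka ∩ Yosef: 09:45-10:15, 13:00-14:30.
Those are the intersection windows.
Summing the common windows: 30 + 90 = 120 minutes.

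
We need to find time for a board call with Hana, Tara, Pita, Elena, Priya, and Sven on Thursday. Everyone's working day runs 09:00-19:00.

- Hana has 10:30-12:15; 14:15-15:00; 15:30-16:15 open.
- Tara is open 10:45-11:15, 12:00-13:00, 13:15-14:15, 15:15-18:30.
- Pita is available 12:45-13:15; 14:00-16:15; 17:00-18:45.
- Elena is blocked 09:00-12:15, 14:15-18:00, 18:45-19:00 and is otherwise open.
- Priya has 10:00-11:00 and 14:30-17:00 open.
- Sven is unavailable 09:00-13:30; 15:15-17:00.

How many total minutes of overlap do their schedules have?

Hana free: 10:30-12:15, 14:15-15:00, 15:30-16:15.
Tara free: 10:45-11:15, 12:00-13:00, 13:15-14:15, 15:15-18:30.
Pita free: 12:45-13:15, 14:00-16:15, 17:00-18:45.
Elena free: 12:15-14:15, 18:00-18:45 (invert busy blocks within the working day).
Priya free: 10:00-11:00, 14:30-17:00.
Sven free: 13:30-15:15, 17:00-19:00 (invert busy blocks within the working day).
Hana ∩ Tara: 10:45-11:15, 12:00-12:15, 15:30-16:15.
Hana ∩ Tara ∩ Pita: 15:30-16:15.
Hana ∩ Tara ∩ Pita ∩ Elena: ∅.
Hana ∩ Tara ∩ Pita ∩ Elena ∩ Priya: ∅.
Hana ∩ Tara ∩ Pita ∩ Elena ∩ Priya ∩ Sven: ∅.
There is no time when everyone is free.
There is no common window, so the total is 0 minutes.

0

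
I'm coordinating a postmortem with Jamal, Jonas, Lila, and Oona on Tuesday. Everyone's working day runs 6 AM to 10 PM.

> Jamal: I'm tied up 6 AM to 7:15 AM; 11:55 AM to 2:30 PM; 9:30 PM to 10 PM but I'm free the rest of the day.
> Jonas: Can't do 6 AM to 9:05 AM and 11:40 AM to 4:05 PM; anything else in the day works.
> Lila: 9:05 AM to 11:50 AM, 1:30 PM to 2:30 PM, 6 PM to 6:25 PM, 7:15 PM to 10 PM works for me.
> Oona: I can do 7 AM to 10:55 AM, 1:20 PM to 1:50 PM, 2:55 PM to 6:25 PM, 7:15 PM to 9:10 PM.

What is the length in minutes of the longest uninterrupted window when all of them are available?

Jamal free: 07:15-11:55, 14:30-21:30 (invert busy blocks within the working day).
Jonas free: 09:05-11:40, 16:05-22:00 (invert busy blocks within the working day).
Lila free: 09:05-11:50, 13:30-14:30, 18:00-18:25, 19:15-22:00.
Oona free: 07:00-10:55, 13:20-13:50, 14:55-18:25, 19:15-21:10.
Jamal ∩ Jonas: 09:05-11:40, 16:05-21:30.
Jamal ∩ Jonas ∩ Lila: 09:05-11:40, 18:00-18:25, 19:15-21:30.
Jamal ∩ Jonas ∩ Lila ∩ Oona: 09:05-10:55, 18:00-18:25, 19:15-21:10.
The longest is 19:15-21:10 at 115 minutes.

115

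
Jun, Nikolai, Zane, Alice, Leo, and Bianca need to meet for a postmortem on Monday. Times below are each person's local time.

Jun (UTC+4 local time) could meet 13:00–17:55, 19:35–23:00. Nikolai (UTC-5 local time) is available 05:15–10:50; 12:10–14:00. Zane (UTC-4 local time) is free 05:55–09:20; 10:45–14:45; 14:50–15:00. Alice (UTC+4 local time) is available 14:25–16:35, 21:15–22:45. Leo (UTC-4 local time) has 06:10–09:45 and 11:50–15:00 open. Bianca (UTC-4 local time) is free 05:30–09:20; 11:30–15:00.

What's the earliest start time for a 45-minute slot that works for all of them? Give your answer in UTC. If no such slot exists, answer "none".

Jun in UTC: 09:00-13:55, 15:35-19:00 (subtract 4h to convert from UTC+4).
Nikolai in UTC: 10:15-15:50, 17:10-19:00 (add 5h to convert from UTC-5).
Zane in UTC: 09:55-13:20, 14:45-18:45, 18:50-19:00 (add 4h to convert from UTC-4).
Alice in UTC: 10:25-12:35, 17:15-18:45 (subtract 4h to convert from UTC+4).
Leo in UTC: 10:10-13:45, 15:50-19:00 (add 4h to convert from UTC-4).
Bianca in UTC: 09:30-13:20, 15:30-19:00 (add 4h to convert from UTC-4).
Jun ∩ Nikolai: 10:15-13:55, 15:35-15:50, 17:10-19:00.
Jun ∩ Nikolai ∩ Zane: 10:15-13:20, 15:35-15:50, 17:10-18:45, 18:50-19:00.
Jun ∩ Nikolai ∩ Zane ∩ Alice: 10:25-12:35, 17:15-18:45.
Jun ∩ Nikolai ∩ Zane ∩ Alice ∩ Leo: 10:25-12:35, 17:15-18:45.
Jun ∩ Nikolai ∩ Zane ∩ Alice ∩ Leo ∩ Bianca: 10:25-12:35, 17:15-18:45.
The first common window of at least 45 minutes is 10:25-12:35, so the earliest start is 10:25.

10:25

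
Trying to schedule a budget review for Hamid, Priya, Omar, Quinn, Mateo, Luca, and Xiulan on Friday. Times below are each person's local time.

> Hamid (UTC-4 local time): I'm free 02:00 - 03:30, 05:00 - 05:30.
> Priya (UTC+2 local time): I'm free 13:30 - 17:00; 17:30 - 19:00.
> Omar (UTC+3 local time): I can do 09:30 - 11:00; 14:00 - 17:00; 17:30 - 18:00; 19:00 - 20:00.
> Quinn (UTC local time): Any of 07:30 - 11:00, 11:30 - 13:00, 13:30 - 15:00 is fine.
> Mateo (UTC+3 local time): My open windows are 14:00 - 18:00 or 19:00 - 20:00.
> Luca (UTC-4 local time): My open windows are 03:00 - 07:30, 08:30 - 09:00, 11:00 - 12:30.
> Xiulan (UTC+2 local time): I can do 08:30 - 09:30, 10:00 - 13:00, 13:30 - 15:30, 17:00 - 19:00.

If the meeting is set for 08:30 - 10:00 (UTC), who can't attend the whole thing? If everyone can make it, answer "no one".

Hamid, Mateo, Omar, Priya

Hamid in UTC: 06:00-07:30, 09:00-09:30 (add 4h to convert from UTC-4).
Priya in UTC: 11:30-15:00, 15:30-17:00 (subtract 2h to convert from UTC+2).
Omar in UTC: 06:30-08:00, 11:00-14:00, 14:30-15:00, 16:00-17:00 (subtract 3h to convert from UTC+3).
Quinn in UTC: 07:30-11:00, 11:30-13:00, 13:30-15:00.
Mateo in UTC: 11:00-15:00, 16:00-17:00 (subtract 3h to convert from UTC+3).
Luca in UTC: 07:00-11:30, 12:30-13:00, 15:00-16:30 (add 4h to convert from UTC-4).
Xiulan in UTC: 06:30-07:30, 08:00-11:00, 11:30-13:30, 15:00-17:00 (subtract 2h to convert from UTC+2).
Hamid: not fully free for 08:30-10:00. Priya: not fully free for 08:30-10:00. Omar: not fully free for 08:30-10:00. Quinn: free for 08:30-10:00. Mateo: not fully free for 08:30-10:00. Luca: free for 08:30-10:00. Xiulan: free for 08:30-10:00.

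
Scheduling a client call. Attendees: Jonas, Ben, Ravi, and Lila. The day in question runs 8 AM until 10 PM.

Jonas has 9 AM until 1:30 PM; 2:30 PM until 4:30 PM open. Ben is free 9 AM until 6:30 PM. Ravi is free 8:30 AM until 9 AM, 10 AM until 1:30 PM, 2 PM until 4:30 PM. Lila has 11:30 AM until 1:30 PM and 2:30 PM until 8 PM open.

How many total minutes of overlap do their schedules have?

Jonas ∩ Ben: 09:00-13:30, 14:30-16:30.
Jonas ∩ Ben ∩ Ravi: 10:00-13:30, 14:30-16:30.
Jonas ∩ Ben ∩ Ravi ∩ Lila: 11:30-13:30, 14:30-16:30.
So the common availability across everyone is 11:30-13:30, 14:30-16:30.
Summing the common windows: 120 + 120 = 240 minutes.

240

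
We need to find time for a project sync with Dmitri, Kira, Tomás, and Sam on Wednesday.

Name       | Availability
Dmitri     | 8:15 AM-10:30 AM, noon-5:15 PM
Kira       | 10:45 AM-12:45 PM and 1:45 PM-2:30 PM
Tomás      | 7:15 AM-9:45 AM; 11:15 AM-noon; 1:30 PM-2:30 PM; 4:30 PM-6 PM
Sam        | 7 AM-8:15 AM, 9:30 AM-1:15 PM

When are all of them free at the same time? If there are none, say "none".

none

Dmitri ∩ Kira: 12:00-12:45, 13:45-14:30.
Dmitri ∩ Kira ∩ Tomás: 13:45-14:30.
Dmitri ∩ Kira ∩ Tomás ∩ Sam: ∅.
There is no time when everyone is free.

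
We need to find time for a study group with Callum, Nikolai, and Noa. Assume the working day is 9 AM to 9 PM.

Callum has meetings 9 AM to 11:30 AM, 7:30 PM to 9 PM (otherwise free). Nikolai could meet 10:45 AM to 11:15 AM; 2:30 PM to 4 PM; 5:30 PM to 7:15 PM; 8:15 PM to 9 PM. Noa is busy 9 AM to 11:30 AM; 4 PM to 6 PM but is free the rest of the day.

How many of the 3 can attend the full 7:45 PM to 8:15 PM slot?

Callum free: 11:30-19:30 (invert busy blocks within the working day).
Nikolai free: 10:45-11:15, 14:30-16:00, 17:30-19:15, 20:15-21:00.
Noa free: 11:30-16:00, 18:00-21:00 (invert busy blocks within the working day).
Noa can make the full 19:45-20:15 slot — that's 1.

1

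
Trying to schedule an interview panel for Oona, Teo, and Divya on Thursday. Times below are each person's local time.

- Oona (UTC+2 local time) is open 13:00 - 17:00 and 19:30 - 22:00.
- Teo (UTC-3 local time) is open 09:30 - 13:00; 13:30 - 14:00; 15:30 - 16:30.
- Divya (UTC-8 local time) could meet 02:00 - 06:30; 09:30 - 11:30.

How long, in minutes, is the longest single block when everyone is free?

120

Oona in UTC: 11:00-15:00, 17:30-20:00 (subtract 2h to convert from UTC+2).
Teo in UTC: 12:30-16:00, 16:30-17:00, 18:30-19:30 (add 3h to convert from UTC-3).
Divya in UTC: 10:00-14:30, 17:30-19:30 (add 8h to convert from UTC-8).
Oona ∩ Teo: 12:30-15:00, 18:30-19:30.
Oona ∩ Teo ∩ Divya: 12:30-14:30, 18:30-19:30.
The longest is 12:30-14:30 at 120 minutes.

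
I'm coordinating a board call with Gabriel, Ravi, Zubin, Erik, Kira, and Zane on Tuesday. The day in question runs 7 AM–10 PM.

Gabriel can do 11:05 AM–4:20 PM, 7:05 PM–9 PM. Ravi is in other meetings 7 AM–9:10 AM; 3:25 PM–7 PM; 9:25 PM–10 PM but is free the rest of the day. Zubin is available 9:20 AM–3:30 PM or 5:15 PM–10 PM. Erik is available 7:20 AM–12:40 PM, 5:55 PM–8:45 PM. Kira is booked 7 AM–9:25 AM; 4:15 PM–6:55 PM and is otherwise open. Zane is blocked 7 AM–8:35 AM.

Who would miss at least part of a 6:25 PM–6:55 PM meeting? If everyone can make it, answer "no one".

Gabriel, Kira, Ravi

Gabriel free: 11:05-16:20, 19:05-21:00.
Ravi free: 09:10-15:25, 19:00-21:25 (invert busy blocks within the working day).
Zubin free: 09:20-15:30, 17:15-22:00.
Erik free: 07:20-12:40, 17:55-20:45.
Kira free: 09:25-16:15, 18:55-22:00 (invert busy blocks within the working day).
Zane free: 08:35-22:00 (invert busy blocks within the working day).
Gabriel: not fully free for 18:25-18:55. Ravi: not fully free for 18:25-18:55. Zubin: free for 18:25-18:55. Erik: free for 18:25-18:55. Kira: not fully free for 18:25-18:55. Zane: free for 18:25-18:55.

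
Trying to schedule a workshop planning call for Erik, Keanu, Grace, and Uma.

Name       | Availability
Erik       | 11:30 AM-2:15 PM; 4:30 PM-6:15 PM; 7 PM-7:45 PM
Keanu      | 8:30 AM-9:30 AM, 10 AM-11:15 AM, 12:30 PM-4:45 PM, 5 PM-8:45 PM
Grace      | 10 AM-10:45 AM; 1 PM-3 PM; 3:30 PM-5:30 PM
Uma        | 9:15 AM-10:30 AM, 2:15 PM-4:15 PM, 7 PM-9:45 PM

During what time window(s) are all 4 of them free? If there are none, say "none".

none

Erik ∩ Keanu: 12:30-14:15, 16:30-16:45, 17:00-18:15, 19:00-19:45.
Erik ∩ Keanu ∩ Grace: 13:00-14:15, 16:30-16:45, 17:00-17:30.
Erik ∩ Keanu ∩ Grace ∩ Uma: ∅.
There is no time when everyone is free.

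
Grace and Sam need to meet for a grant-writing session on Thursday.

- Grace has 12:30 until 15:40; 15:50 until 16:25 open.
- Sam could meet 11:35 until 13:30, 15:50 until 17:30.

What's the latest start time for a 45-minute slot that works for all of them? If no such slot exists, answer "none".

12:45

Grace ∩ Sam: 12:30-13:30, 15:50-16:25.
The last common window of at least 45 minutes is 12:30-13:30; a 45-minute meeting can start as late as 12:45 and still end by 13:30.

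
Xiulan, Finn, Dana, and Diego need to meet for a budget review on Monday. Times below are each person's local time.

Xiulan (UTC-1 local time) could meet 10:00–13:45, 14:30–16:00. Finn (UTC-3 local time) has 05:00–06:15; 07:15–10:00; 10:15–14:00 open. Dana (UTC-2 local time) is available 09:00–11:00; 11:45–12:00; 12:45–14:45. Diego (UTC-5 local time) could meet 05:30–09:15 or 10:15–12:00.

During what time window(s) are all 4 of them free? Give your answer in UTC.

Xiulan in UTC: 11:00-14:45, 15:30-17:00 (add 1h to convert from UTC-1).
Finn in UTC: 08:00-09:15, 10:15-13:00, 13:15-17:00 (add 3h to convert from UTC-3).
Dana in UTC: 11:00-13:00, 13:45-14:00, 14:45-16:45 (add 2h to convert from UTC-2).
Diego in UTC: 10:30-14:15, 15:15-17:00 (add 5h to convert from UTC-5).
Xiulan ∩ Finn: 11:00-13:00, 13:15-14:45, 15:30-17:00.
Xiulan ∩ Finn ∩ Dana: 11:00-13:00, 13:45-14:00, 15:30-16:45.
Xiulan ∩ Finn ∩ Dana ∩ Diego: 11:00-13:00, 13:45-14:00, 15:30-16:45.

11:00-13:00, 13:45-14:00, 15:30-16:45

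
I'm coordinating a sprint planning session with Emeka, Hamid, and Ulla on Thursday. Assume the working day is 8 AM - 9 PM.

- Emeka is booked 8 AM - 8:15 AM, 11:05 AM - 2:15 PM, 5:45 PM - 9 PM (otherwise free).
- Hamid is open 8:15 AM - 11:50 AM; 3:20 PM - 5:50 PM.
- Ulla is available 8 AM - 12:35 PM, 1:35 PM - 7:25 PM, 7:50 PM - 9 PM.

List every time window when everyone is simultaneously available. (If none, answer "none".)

08:15-11:05, 15:20-17:45

Emeka free: 08:15-11:05, 14:15-17:45 (invert busy blocks within the working day).
Hamid free: 08:15-11:50, 15:20-17:50.
Ulla free: 08:00-12:35, 13:35-19:25, 19:50-21:00.
Emeka ∩ Hamid: 08:15-11:05, 15:20-17:45.
Emeka ∩ Hamid ∩ Ulla: 08:15-11:05, 15:20-17:45.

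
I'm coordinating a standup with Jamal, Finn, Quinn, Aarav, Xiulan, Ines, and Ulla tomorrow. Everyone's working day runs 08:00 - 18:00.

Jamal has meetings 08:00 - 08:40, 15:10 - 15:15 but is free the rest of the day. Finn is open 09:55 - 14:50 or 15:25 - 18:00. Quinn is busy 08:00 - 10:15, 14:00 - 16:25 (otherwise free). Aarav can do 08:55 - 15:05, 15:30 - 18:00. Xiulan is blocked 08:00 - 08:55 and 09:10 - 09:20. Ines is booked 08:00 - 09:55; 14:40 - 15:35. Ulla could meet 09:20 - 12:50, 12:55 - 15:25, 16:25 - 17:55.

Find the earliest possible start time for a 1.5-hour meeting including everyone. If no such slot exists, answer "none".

Jamal free: 08:40-15:10, 15:15-18:00 (invert busy blocks within the working day).
Finn free: 09:55-14:50, 15:25-18:00.
Quinn free: 10:15-14:00, 16:25-18:00 (invert busy blocks within the working day).
Aarav free: 08:55-15:05, 15:30-18:00.
Xiulan free: 08:55-09:10, 09:20-18:00 (invert busy blocks within the working day).
Ines free: 09:55-14:40, 15:35-18:00 (invert busy blocks within the working day).
Ulla free: 09:20-12:50, 12:55-15:25, 16:25-17:55.
Jamal ∩ Finn: 09:55-14:50, 15:25-18:00.
Jamal ∩ Finn ∩ Quinn: 10:15-14:00, 16:25-18:00.
Jamal ∩ Finn ∩ Quinn ∩ Aarav: 10:15-14:00, 16:25-18:00.
Jamal ∩ Finn ∩ Quinn ∩ Aarav ∩ Xiulan: 10:15-14:00, 16:25-18:00.
Jamal ∩ Finn ∩ Quinn ∩ Aarav ∩ Xiulan ∩ Ines: 10:15-14:00, 16:25-18:00.
Jamal ∩ Finn ∩ Quinn ∩ Aarav ∩ Xiulan ∩ Ines ∩ Ulla: 10:15-12:50, 12:55-14:00, 16:25-17:55.
The first common window of at least 90 minutes is 10:15-12:50, so the earliest start is 10:15.

10:15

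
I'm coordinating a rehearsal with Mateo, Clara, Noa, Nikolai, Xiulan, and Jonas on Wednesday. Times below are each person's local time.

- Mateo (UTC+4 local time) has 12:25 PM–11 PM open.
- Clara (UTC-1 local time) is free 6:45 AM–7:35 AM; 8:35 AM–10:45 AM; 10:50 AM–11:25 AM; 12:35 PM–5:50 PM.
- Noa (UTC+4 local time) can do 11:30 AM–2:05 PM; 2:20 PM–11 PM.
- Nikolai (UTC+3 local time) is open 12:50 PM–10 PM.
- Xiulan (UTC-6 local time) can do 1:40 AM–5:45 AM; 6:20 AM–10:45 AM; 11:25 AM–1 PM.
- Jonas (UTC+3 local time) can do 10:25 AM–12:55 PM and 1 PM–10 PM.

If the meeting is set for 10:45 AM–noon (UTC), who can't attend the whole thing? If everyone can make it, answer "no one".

Clara, Xiulan

Mateo in UTC: 08:25-19:00 (subtract 4h to convert from UTC+4).
Clara in UTC: 07:45-08:35, 09:35-11:45, 11:50-12:25, 13:35-18:50 (add 1h to convert from UTC-1).
Noa in UTC: 07:30-10:05, 10:20-19:00 (subtract 4h to convert from UTC+4).
Nikolai in UTC: 09:50-19:00 (subtract 3h to convert from UTC+3).
Xiulan in UTC: 07:40-11:45, 12:20-16:45, 17:25-19:00 (add 6h to convert from UTC-6).
Jonas in UTC: 07:25-09:55, 10:00-19:00 (subtract 3h to convert from UTC+3).
Mateo: free for 10:45-12:00. Clara: not fully free for 10:45-12:00. Noa: free for 10:45-12:00. Nikolai: free for 10:45-12:00. Xiulan: not fully free for 10:45-12:00. Jonas: free for 10:45-12:00.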